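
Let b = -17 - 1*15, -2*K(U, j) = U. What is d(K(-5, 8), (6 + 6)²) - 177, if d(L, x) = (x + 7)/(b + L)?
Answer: -10745/59 ≈ -182.12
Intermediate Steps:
K(U, j) = -U/2
b = -32 (b = -17 - 15 = -32)
d(L, x) = (7 + x)/(-32 + L) (d(L, x) = (x + 7)/(-32 + L) = (7 + x)/(-32 + L))
d(K(-5, 8), (6 + 6)²) - 177 = (7 + (6 + 6)²)/(-32 - ½*(-5)) - 177 = (7 + 12²)/(-32 + 5/2) - 177 = (7 + 144)/(-59/2) - 177 = -2/59*151 - 177 = -302/59 - 177 = -10745/59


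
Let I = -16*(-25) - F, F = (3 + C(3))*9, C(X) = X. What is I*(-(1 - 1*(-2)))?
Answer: -1038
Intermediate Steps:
F = 54 (F = (3 + 3)*9 = 6*9 = 54)
I = 346 (I = -16*(-25) - 1*54 = 400 - 54 = 346)
I*(-(1 - 1*(-2))) = 346*(-(1 - 1*(-2))) = 346*(-(1 + 2)) = 346*(-1*3) = 346*(-3) = -1038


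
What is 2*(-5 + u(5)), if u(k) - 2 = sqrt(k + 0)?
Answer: -6 + 2*sqrt(5) ≈ -1.5279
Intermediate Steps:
u(k) = 2 + sqrt(k) (u(k) = 2 + sqrt(k + 0) = 2 + sqrt(k))
2*(-5 + u(5)) = 2*(-5 + (2 + sqrt(5))) = 2*(-3 + sqrt(5)) = -6 + 2*sqrt(5)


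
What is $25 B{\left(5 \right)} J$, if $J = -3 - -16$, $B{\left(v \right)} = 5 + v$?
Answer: $3250$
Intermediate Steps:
$J = 13$ ($J = -3 + 16 = 13$)
$25 B{\left(5 \right)} J = 25 \left(5 + 5\right) 13 = 25 \cdot 10 \cdot 13 = 250 \cdot 13 = 3250$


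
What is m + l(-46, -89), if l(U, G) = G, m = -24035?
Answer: -24124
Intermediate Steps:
m + l(-46, -89) = -24035 - 89 = -24124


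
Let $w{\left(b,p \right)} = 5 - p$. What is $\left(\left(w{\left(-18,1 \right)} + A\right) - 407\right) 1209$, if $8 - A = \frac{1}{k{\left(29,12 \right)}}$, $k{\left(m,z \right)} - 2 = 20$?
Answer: $- \frac{10507419}{22} \approx -4.7761 \cdot 10^{5}$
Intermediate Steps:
$k{\left(m,z \right)} = 22$ ($k{\left(m,z \right)} = 2 + 20 = 22$)
$A = \frac{175}{22}$ ($A = 8 - \frac{1}{22} = \frac{175}{22} \approx 7.9545$)
$\left(\left(w{\left(-18,1 \right)} + A\right) - 407\right) 1209 = \left(\left(\left(5 - 1\right) + \frac{175}{22}\right) - 407\right) 1209 = \left(\left(4 + \frac{175}{22}\right) - 407\right) 1209 = \left(\frac{263}{22} - 407\right) 1209 = \left(- \frac{8691}{22}\right) 1209 = - \frac{10507419}{22}$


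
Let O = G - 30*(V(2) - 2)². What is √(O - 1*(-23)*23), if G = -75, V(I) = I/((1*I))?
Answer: 2*√106 ≈ 20.591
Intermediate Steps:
V(I) = 1 (V(I) = I/I = 1)
O = -105 (O = -75 - 30*(1 - 2)² = -75 - 30*(-1)² = -75 - 30*1 = -75 - 30 = -105)
√(O - 1*(-23)*23) = √(-105 - 1*(-23)*23) = √(-105 + 23*23) = √(-105 + 529) = √424 = 2*√106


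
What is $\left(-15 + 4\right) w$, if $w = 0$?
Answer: $0$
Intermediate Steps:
$\left(-15 + 4\right) w = \left(-15 + 4\right) 0 = \left(-11\right) 0 = 0$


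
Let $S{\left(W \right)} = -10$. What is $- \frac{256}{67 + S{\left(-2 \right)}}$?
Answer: $- \frac{256}{57} \approx -4.4912$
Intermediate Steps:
$- \frac{256}{67 + S{\left(-2 \right)}} = - \frac{256}{67 - 10} = - \frac{256}{57}$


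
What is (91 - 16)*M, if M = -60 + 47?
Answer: -975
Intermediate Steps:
M = -13
(91 - 16)*M = (91 - 16)*(-13) = 75*(-13) = -975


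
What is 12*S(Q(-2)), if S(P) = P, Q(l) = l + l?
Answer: -48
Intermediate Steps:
Q(l) = 2*l
12*S(Q(-2)) = 12*(2*(-2)) = 12*(-4) = -48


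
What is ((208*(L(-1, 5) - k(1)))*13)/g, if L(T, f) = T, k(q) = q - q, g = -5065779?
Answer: 2704/5065779 ≈ 0.00053378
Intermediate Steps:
k(q) = 0
((208*(L(-1, 5) - k(1)))*13)/g = ((208*(-1 - 1*0))*13)/(-5065779) = ((208*(-1 + 0))*13)*(-1/5065779) = ((208*(-1))*13)*(-1/5065779) = -208*13*(-1/5065779) = -2704*(-1/5065779) = 2704/5065779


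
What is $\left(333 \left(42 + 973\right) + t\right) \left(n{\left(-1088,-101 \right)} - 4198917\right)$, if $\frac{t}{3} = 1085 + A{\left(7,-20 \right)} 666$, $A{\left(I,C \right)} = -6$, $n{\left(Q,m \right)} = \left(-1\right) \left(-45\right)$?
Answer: $-1382528992464$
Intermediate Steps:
$n{\left(Q,m \right)} = 45$
$t = -8733$ ($t = 3 \left(1085 - 3996\right) = 3 \left(-2911\right) = -8733$)
$\left(333 \left(42 + 973\right) + t\right) \left(n{\left(-1088,-101 \right)} - 4198917\right) = \left(333 \left(42 + 973\right) - 8733\right) \left(45 - 4198917\right) = \left(333 \cdot 1015 - 8733\right) \left(-4198872\right) = \left(337995 - 8733\right) \left(-4198872\right) = 329262 \left(-4198872\right) = -1382528992464$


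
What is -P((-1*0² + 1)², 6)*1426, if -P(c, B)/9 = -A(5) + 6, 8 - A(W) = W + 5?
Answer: 102672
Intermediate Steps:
A(W) = 3 - W (A(W) = 8 - (W + 5) = 8 - (5 + W) = 8 + (-5 - W) = 3 - W)
P(c, B) = -72 (P(c, B) = -9*(-(3 - 1*5) + 6) = -9*(-(3 - 5) + 6) = -9*(-1*(-2) + 6) = -9*(2 + 6) = -9*8 = -72)
-P((-1*0² + 1)², 6)*1426 = -1*(-72)*1426 = 72*1426 = 102672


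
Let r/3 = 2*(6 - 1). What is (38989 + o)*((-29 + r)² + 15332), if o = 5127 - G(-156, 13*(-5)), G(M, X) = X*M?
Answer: 520954008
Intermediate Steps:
r = 30 (r = 3*(2*(6 - 1)) = 3*(2*5) = 3*10 = 30)
G(M, X) = M*X
o = -5013 (o = 5127 - (-156)*13*(-5) = 5127 - (-156)*(-65) = 5127 - 1*10140 = 5127 - 10140 = -5013)
(38989 + o)*((-29 + r)² + 15332) = (38989 - 5013)*((-29 + 30)² + 15332) = 33976*(1² + 15332) = 33976*(1 + 15332) = 33976*15333 = 520954008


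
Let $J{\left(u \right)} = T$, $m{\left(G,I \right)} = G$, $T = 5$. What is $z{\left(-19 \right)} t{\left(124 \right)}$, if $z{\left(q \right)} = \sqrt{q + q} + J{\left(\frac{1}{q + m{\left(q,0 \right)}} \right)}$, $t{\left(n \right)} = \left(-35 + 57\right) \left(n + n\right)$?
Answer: $27280 + 5456 i \sqrt{38} \approx 27280.0 + 33633.0 i$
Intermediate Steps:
$t{\left(n \right)} = 44 n$ ($t{\left(n \right)} = 22 \cdot 2 n = 44 n$)
$J{\left(u \right)} = 5$
$z{\left(q \right)} = 5 + \sqrt{2} \sqrt{q}$ ($z{\left(q \right)} = \sqrt{q + q} + 5 = \sqrt{2 q} + 5 = \sqrt{2} \sqrt{q} + 5 = 5 + \sqrt{2} \sqrt{q}$)
$z{\left(-19 \right)} t{\left(124 \right)} = \left(5 + \sqrt{2} \sqrt{-19}\right) 44 \cdot 124 = \left(5 + \sqrt{2} i \sqrt{19}\right) 5456 = \left(5 + i \sqrt{38}\right) 5456 = 27280 + 5456 i \sqrt{38}$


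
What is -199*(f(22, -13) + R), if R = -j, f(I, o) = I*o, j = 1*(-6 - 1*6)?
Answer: 54526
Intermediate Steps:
j = -12 (j = 1*(-6 - 6) = 1*(-12) = -12)
R = 12 (R = -1*(-12) = 12)
-199*(f(22, -13) + R) = -199*(22*(-13) + 12) = -199*(-286 + 12) = -199*(-274) = 54526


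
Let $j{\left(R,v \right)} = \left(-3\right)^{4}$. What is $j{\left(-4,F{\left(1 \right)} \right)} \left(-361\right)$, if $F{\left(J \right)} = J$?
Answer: $-29241$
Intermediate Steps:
$j{\left(R,v \right)} = 81$
$j{\left(-4,F{\left(1 \right)} \right)} \left(-361\right) = 81 \left(-361\right) = -29241$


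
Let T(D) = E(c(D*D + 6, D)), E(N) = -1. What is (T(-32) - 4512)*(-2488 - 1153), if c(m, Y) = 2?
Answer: 16431833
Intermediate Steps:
T(D) = -1
(T(-32) - 4512)*(-2488 - 1153) = (-1 - 4512)*(-2488 - 1153) = -4513*(-3641) = 16431833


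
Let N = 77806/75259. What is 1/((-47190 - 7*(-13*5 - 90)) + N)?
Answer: -75259/3469738389 ≈ -2.1690e-5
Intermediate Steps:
N = 77806/75259 (N = 77806*(1/75259) = 77806/75259 ≈ 1.0338)
1/((-47190 - 7*(-13*5 - 90)) + N) = 1/((-47190 - 7*(-13*5 - 90)) + 77806/75259) = 1/((-47190 - 7*(-65 - 90)) + 77806/75259) = 1/((-47190 - 7*(-155)) + 77806/75259) = 1/((-47190 - 1*(-1085)) + 77806/75259) = 1/((-47190 + 1085) + 77806/75259) = 1/(-46105 + 77806/75259) = 1/(-3469738389/75259) = -75259/3469738389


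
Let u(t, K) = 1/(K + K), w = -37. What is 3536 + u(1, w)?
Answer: 261663/74 ≈ 3536.0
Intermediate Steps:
u(t, K) = 1/(2*K)
3536 + u(1, w) = 3536 + (½)/(-37) = 3536 + (½)*(-1/37) = 3536 - 1/74 = 261663/74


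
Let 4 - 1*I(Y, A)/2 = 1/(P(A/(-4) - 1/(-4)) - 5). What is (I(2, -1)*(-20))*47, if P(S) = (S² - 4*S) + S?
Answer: -39104/5 ≈ -7820.8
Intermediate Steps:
P(S) = S² - 3*S
I(Y, A) = 8 - 2/(-5 + (-11/4 - A/4)*(¼ - A/4)) (I(Y, A) = 8 - 2/((A/(-4) - 1/(-4))*(-3 + (A/(-4) - 1/(-4))) - 5) = 8 - 2/((A*(-¼) - 1*(-¼))*(-3 + (A*(-¼) - 1*(-¼))) - 5) = 8 - 2/((-A/4 + ¼)*(-3 + (-A/4 + ¼)) - 5) = 8 - 2/((¼ - A/4)*(-3 + (¼ - A/4)) - 5) = 8 - 2/((¼ - A/4)*(-11/4 - A/4) - 5) = 8 - 2/((-11/4 - A/4)*(¼ - A/4) - 5) = 8 - 2/(-5 + (-11/4 - A/4)*(¼ - A/4)))
(I(2, -1)*(-20))*47 = ((8*(-84 + (-1 - 1)*(11 - 1))/(-80 + (-1 - 1)*(11 - 1)))*(-20))*47 = ((8*(-84 - 2*10)/(-80 - 2*10))*(-20))*47 = ((8*(-84 - 20)/(-80 - 20))*(-20))*47 = ((8*(-104)/(-100))*(-20))*47 = ((8*(-1/100)*(-104))*(-20))*47 = ((208/25)*(-20))*47 = -832/5*47 = -39104/5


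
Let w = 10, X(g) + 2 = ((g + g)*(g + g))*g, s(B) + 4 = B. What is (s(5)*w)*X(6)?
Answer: 8620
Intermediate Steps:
s(B) = -4 + B
X(g) = -2 + 4*g³ (X(g) = -2 + ((g + g)*(g + g))*g = -2 + ((2*g)*(2*g))*g = -2 + (4*g²)*g = -2 + 4*g³)
(s(5)*w)*X(6) = ((-4 + 5)*10)*(-2 + 4*6³) = (1*10)*(-2 + 4*216) = 10*(-2 + 864) = 10*862 = 8620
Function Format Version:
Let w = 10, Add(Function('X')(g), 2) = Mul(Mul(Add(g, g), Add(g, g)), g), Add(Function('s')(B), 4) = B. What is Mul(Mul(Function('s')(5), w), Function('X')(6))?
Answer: 8620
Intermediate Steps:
Function('s')(B) = Add(-4, B)
Function('X')(g) = Add(-2, Mul(4, Pow(g, 3))) (Function('X')(g) = Add(-2, Mul(Mul(Add(g, g), Add(g, g)), g)) = Add(-2, Mul(Mul(Mul(2, g), Mul(2, g)), g)) = Add(-2, Mul(Mul(4, Pow(g, 2)), g)) = Add(-2, Mul(4, Pow(g, 3))))
Mul(Mul(Function('s')(5), w), Function('X')(6)) = Mul(Mul(Add(-4, 5), 10), Add(-2, Mul(4, Pow(6, 3)))) = Mul(Mul(1, 10), Add(-2, Mul(4, 216))) = Mul(10, Add(-2, 864)) = Mul(10, 862) = 8620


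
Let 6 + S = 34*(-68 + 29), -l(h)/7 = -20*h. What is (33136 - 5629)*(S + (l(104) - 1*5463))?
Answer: 213591855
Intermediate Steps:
l(h) = 140*h (l(h) = -(-140)*h = 140*h)
S = -1332 (S = -6 + 34*(-68 + 29) = -6 + 34*(-39) = -6 - 1326 = -1332)
(33136 - 5629)*(S + (l(104) - 1*5463)) = (33136 - 5629)*(-1332 + (140*104 - 1*5463)) = 27507*(-1332 + (14560 - 5463)) = 27507*(-1332 + 9097) = 27507*7765 = 213591855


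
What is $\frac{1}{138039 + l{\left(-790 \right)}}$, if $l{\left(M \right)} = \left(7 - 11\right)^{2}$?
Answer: $\frac{1}{138055} \approx 7.2435 \cdot 10^{-6}$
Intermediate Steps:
$l{\left(M \right)} = 16$ ($l{\left(M \right)} = \left(-4\right)^{2} = 16$)
$\frac{1}{138039 + l{\left(-790 \right)}} = \frac{1}{138039 + 16} = \frac{1}{138055}$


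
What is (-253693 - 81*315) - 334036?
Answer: -613244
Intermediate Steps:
(-253693 - 81*315) - 334036 = (-253693 - 25515) - 334036 = -279208 - 334036 = -613244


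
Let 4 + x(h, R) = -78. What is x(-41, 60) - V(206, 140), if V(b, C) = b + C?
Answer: -428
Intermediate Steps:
V(b, C) = C + b
x(h, R) = -82 (x(h, R) = -4 - 78 = -82)
x(-41, 60) - V(206, 140) = -82 - (140 + 206) = -82 - 1*346 = -82 - 346 = -428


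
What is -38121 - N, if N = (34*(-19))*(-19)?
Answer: -50395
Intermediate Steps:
N = 12274 (N = -646*(-19) = 12274)
-38121 - N = -38121 - 1*12274 = -38121 - 12274 = -50395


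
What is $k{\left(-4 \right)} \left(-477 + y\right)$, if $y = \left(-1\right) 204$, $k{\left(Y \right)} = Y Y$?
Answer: $-10896$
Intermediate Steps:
$k{\left(Y \right)} = Y^{2}$
$y = -204$
$k{\left(-4 \right)} \left(-477 + y\right) = \left(-4\right)^{2} \left(-477 - 204\right) = 16 \left(-681\right) = -10896$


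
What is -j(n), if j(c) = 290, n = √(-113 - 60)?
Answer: -290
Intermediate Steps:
n = I*√173 (n = √(-173) = I*√173 ≈ 13.153*I)
-j(n) = -1*290 = -290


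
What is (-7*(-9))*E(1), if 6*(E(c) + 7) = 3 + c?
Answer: -399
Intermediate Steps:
E(c) = -13/2 + c/6 (E(c) = -7 + (3 + c)/6 = -7 + (½ + c/6) = -13/2 + c/6)
(-7*(-9))*E(1) = (-7*(-9))*(-13/2 + (⅙)*1) = 63*(-13/2 + ⅙) = 63*(-19/3) = -399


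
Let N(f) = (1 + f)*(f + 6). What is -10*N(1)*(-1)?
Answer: 140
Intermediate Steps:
N(f) = (1 + f)*(6 + f)
-10*N(1)*(-1) = -10*(6 + 1² + 7*1)*(-1) = -10*(6 + 1 + 7)*(-1) = -10*14*(-1) = -140*(-1) = 140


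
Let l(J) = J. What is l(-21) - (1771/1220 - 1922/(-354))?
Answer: -6020627/215940 ≈ -27.881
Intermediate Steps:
l(-21) - (1771/1220 - 1922/(-354)) = -21 - (1771/1220 - 1922/(-354)) = -21 - (1771*(1/1220) - 1922*(-1/354)) = -21 - (1771/1220 + 961/177) = -21 - 1*1485887/215940 = -21 - 1485887/215940 = -6020627/215940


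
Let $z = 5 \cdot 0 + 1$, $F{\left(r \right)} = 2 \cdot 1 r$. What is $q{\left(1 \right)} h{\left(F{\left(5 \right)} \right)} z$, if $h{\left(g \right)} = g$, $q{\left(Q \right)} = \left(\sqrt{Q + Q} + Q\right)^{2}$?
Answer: $30 + 20 \sqrt{2} \approx 58.284$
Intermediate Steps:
$q{\left(Q \right)} = \left(Q + \sqrt{2} \sqrt{Q}\right)^{2}$ ($q{\left(Q \right)} = \left(\sqrt{2 Q} + Q\right)^{2} = \left(\sqrt{2} \sqrt{Q} + Q\right)^{2} = \left(Q + \sqrt{2} \sqrt{Q}\right)^{2}$)
$F{\left(r \right)} = 2 r$
$z = 1$ ($z = 0 + 1 = 1$)
$q{\left(1 \right)} h{\left(F{\left(5 \right)} \right)} z = \left(1 + \sqrt{2} \sqrt{1}\right)^{2} \cdot 2 \cdot 5 \cdot 1 = \left(1 + \sqrt{2} \cdot 1\right)^{2} \cdot 10 \cdot 1 = \left(1 + \sqrt{2}\right)^{2} \cdot 10 \cdot 1 = 10 \left(1 + \sqrt{2}\right)^{2} \cdot 1 = 10 \left(1 + \sqrt{2}\right)^{2}$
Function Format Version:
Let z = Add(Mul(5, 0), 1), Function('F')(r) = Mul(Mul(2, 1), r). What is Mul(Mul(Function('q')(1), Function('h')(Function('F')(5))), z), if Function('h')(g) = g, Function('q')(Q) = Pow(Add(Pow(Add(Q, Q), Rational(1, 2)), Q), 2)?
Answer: Add(30, Mul(20, Pow(2, Rational(1, 2)))) ≈ 58.284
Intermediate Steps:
Function('q')(Q) = Pow(Add(Q, Mul(Pow(2, Rational(1, 2)), Pow(Q, Rational(1, 2)))), 2) (Function('q')(Q) = Pow(Add(Pow(Mul(2, Q), Rational(1, 2)), Q), 2) = Pow(Add(Mul(Pow(2, Rational(1, 2)), Pow(Q, Rational(1, 2))), Q), 2) = Pow(Add(Q, Mul(Pow(2, Rational(1, 2)), Pow(Q, Rational(1, 2)))), 2))
Function('F')(r) = Mul(2, r)
z = 1 (z = Add(0, 1) = 1)
Mul(Mul(Function('q')(1), Function('h')(Function('F')(5))), z) = Mul(Mul(Pow(Add(1, Mul(Pow(2, Rational(1, 2)), Pow(1, Rational(1, 2)))), 2), Mul(2, 5)), 1) = Mul(Mul(Pow(Add(1, Mul(Pow(2, Rational(1, 2)), 1)), 2), 10), 1) = Mul(Mul(Pow(Add(1, Pow(2, Rational(1, 2))), 2), 10), 1) = Mul(Mul(10, Pow(Add(1, Pow(2, Rational(1, 2))), 2)), 1) = Mul(10, Pow(Add(1, Pow(2, Rational(1, 2))), 2))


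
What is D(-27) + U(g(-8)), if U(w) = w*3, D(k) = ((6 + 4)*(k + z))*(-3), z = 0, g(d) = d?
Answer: 786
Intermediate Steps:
D(k) = -30*k (D(k) = ((6 + 4)*(k + 0))*(-3) = (10*k)*(-3) = -30*k)
U(w) = 3*w
D(-27) + U(g(-8)) = -30*(-27) + 3*(-8) = 810 - 24 = 786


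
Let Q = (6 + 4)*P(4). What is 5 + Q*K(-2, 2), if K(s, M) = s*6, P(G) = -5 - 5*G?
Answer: 3005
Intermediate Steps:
K(s, M) = 6*s
Q = -250 (Q = (6 + 4)*(-5 - 5*4) = 10*(-5 - 20) = 10*(-25) = -250)
5 + Q*K(-2, 2) = 5 - 1500*(-2) = 5 - 250*(-12) = 5 + 3000 = 3005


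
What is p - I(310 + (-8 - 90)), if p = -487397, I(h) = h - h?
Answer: -487397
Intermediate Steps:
I(h) = 0
p - I(310 + (-8 - 90)) = -487397 - 1*0 = -487397 + 0 = -487397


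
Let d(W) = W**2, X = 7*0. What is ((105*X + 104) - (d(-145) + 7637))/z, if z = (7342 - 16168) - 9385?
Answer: 28558/18211 ≈ 1.5682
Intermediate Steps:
X = 0
z = -18211 (z = -8826 - 9385 = -18211)
((105*X + 104) - (d(-145) + 7637))/z = ((105*0 + 104) - ((-145)**2 + 7637))/(-18211) = ((0 + 104) - (21025 + 7637))*(-1/18211) = (104 - 1*28662)*(-1/18211) = (104 - 28662)*(-1/18211) = -28558*(-1/18211) = 28558/18211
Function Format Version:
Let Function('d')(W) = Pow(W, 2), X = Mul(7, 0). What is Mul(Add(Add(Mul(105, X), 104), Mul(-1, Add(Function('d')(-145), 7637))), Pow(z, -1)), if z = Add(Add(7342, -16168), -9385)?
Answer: Rational(28558, 18211) ≈ 1.5682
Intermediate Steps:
X = 0
z = -18211 (z = Add(-8826, -9385) = -18211)
Mul(Add(Add(Mul(105, X), 104), Mul(-1, Add(Function('d')(-145), 7637))), Pow(z, -1)) = Mul(Add(Add(Mul(105, 0), 104), Mul(-1, Add(Pow(-145, 2), 7637))), Pow(-18211, -1)) = Mul(Add(Add(0, 104), Mul(-1, Add(21025, 7637))), Rational(-1, 18211)) = Mul(Add(104, Mul(-1, 28662)), Rational(-1, 18211)) = Mul(Add(104, -28662), Rational(-1, 18211)) = Mul(-28558, Rational(-1, 18211)) = Rational(28558, 18211)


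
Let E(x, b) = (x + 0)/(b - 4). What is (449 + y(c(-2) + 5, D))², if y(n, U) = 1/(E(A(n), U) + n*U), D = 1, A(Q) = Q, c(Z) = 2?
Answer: 39551521/196 ≈ 2.0179e+5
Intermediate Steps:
E(x, b) = x/(-4 + b)
y(n, U) = 1/(U*n + n/(-4 + U)) (y(n, U) = 1/(n/(-4 + U) + n*U) = 1/(n/(-4 + U) + U*n) = 1/(U*n + n/(-4 + U)))
(449 + y(c(-2) + 5, D))² = (449 + (-4 + 1)/((2 + 5)*(1 + 1*(-4 + 1))))² = (449 - 3/(7*(1 + 1*(-3))))² = (449 + (⅐)*(-3)/(1 - 3))² = (449 + (⅐)*(-3)/(-2))² = (449 + (⅐)*(-½)*(-3))² = (449 + 3/14)² = (6289/14)² = 39551521/196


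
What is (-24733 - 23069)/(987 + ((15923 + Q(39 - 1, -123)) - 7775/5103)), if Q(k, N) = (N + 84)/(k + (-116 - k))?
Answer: -28296298296/10009137797 ≈ -2.8270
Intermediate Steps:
Q(k, N) = -21/29 - N/116 (Q(k, N) = (84 + N)/(-116) = (84 + N)*(-1/116) = -21/29 - N/116)
(-24733 - 23069)/(987 + ((15923 + Q(39 - 1, -123)) - 7775/5103)) = (-24733 - 23069)/(987 + ((15923 + (-21/29 - 1/116*(-123))) - 7775/5103)) = -47802/(987 + ((15923 + (-21/29 + 123/116)) - 7775*1/5103)) = -47802/(987 + ((15923 + 39/116) - 7775/5103)) = -47802/(987 + (1847107/116 - 7775/5103)) = -47802/(987 + 9424885121/591948) = -47802/10009137797/591948 = -47802*591948/10009137797 = -28296298296/10009137797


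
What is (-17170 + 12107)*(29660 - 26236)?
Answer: -17335712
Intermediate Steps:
(-17170 + 12107)*(29660 - 26236) = -5063*3424 = -17335712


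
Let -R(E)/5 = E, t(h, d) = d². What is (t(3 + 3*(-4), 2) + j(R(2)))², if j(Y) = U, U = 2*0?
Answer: 16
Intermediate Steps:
U = 0
R(E) = -5*E
j(Y) = 0
(t(3 + 3*(-4), 2) + j(R(2)))² = (2² + 0)² = (4 + 0)² = 4² = 16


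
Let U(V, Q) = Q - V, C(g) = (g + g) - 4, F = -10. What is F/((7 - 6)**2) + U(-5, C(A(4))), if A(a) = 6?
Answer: 3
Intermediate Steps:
C(g) = -4 + 2*g (C(g) = 2*g - 4 = -4 + 2*g)
F/((7 - 6)**2) + U(-5, C(A(4))) = -10/(7 - 6)**2 + ((-4 + 2*6) - 1*(-5)) = -10/1**2 + ((-4 + 12) + 5) = -10/1 + (8 + 5) = 1*(-10) + 13 = -10 + 13 = 3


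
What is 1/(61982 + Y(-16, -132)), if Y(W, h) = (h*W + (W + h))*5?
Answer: 1/71802 ≈ 1.3927e-5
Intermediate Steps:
Y(W, h) = 5*W + 5*h + 5*W*h (Y(W, h) = (W*h + (W + h))*5 = (W + h + W*h)*5 = 5*W + 5*h + 5*W*h)
1/(61982 + Y(-16, -132)) = 1/(61982 + (5*(-16) + 5*(-132) + 5*(-16)*(-132))) = 1/(61982 + (-80 - 660 + 10560)) = 1/(61982 + 9820) = 1/71802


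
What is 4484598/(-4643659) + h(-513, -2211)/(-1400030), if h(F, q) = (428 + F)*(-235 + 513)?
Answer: -616884207577/650126190977 ≈ -0.94887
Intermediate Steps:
h(F, q) = 118984 + 278*F (h(F, q) = (428 + F)*278 = 118984 + 278*F)
4484598/(-4643659) + h(-513, -2211)/(-1400030) = 4484598/(-4643659) + (118984 + 278*(-513))/(-1400030) = 4484598*(-1/4643659) + (118984 - 142614)*(-1/1400030) = -4484598/4643659 - 23630*(-1/1400030) = -4484598/4643659 + 2363/140003 = -616884207577/650126190977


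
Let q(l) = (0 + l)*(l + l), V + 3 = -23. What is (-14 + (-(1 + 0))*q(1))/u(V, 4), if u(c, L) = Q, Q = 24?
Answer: -⅔ ≈ -0.66667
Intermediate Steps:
V = -26 (V = -3 - 23 = -26)
u(c, L) = 24
q(l) = 2*l² (q(l) = l*(2*l) = 2*l²)
(-14 + (-(1 + 0))*q(1))/u(V, 4) = (-14 + (-(1 + 0))*(2*1²))/24 = (-14 + (-1*1)*(2*1))*(1/24) = (-14 - 1*2)*(1/24) = (-14 - 2)*(1/24) = -16*1/24 = -⅔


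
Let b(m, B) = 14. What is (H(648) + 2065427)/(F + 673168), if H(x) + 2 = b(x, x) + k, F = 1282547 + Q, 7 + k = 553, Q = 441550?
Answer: 413197/479453 ≈ 0.86181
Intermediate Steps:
k = 546 (k = -7 + 553 = 546)
F = 1724097 (F = 1282547 + 441550 = 1724097)
H(x) = 558 (H(x) = -2 + (14 + 546) = -2 + 560 = 558)
(H(648) + 2065427)/(F + 673168) = (558 + 2065427)/(1724097 + 673168) = 2065985/2397265 = 2065985*(1/2397265) = 413197/479453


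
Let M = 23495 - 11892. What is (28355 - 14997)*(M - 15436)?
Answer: -51201214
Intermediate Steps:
M = 11603
(28355 - 14997)*(M - 15436) = (28355 - 14997)*(11603 - 15436) = 13358*(-3833) = -51201214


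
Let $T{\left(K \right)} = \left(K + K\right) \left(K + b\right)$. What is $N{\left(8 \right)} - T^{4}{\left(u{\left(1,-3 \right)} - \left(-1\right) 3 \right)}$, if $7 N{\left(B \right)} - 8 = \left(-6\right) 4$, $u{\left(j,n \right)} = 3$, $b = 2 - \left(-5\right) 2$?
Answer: $- \frac{15237476368}{7} \approx -2.1768 \cdot 10^{9}$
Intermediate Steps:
$b = 12$ ($b = 2 - -10 = 2 + 10 = 12$)
$T{\left(K \right)} = 2 K \left(12 + K\right)$ ($T{\left(K \right)} = \left(K + K\right) \left(K + 12\right) = 2 K \left(12 + K\right)$)
$N{\left(B \right)} = - \frac{16}{7}$ ($N{\left(B \right)} = \frac{8}{7} + \frac{\left(-6\right) 4}{7} = \frac{8}{7} + \frac{1}{7} \left(-24\right) = \frac{8}{7} - \frac{24}{7} = - \frac{16}{7}$)
$N{\left(8 \right)} - T^{4}{\left(u{\left(1,-3 \right)} - \left(-1\right) 3 \right)} = - \frac{16}{7} - \left(2 \left(3 - \left(-1\right) 3\right) \left(12 + \left(3 - \left(-1\right) 3\right)\right)\right)^{4} = - \frac{16}{7} - \left(2 \left(3 - -3\right) \left(12 + \left(3 - -3\right)\right)\right)^{4} = - \frac{16}{7} - \left(2 \left(3 + 3\right) \left(12 + \left(3 + 3\right)\right)\right)^{4} = - \frac{16}{7} - \left(2 \cdot 6 \left(12 + 6\right)\right)^{4} = - \frac{16}{7} - \left(2 \cdot 6 \cdot 18\right)^{4} = - \frac{16}{7} - 216^{4} = - \frac{16}{7} - 2176782336 = - \frac{15237476368}{7}$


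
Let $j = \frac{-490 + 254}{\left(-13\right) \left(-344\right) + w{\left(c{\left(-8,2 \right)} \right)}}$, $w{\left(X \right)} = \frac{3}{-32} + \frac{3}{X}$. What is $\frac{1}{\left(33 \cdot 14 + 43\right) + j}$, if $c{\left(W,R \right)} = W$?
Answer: $\frac{143089}{72252393} \approx 0.0019804$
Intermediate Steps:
$w{\left(X \right)} = - \frac{3}{32} + \frac{3}{X}$ ($w{\left(X \right)} = 3 \left(- \frac{1}{32}\right) + \frac{3}{X} = - \frac{3}{32} + \frac{3}{X}$)
$j = - \frac{7552}{143089}$ ($j = \frac{-490 + 254}{\left(-13\right) \left(-344\right) + \left(- \frac{3}{32} + \frac{3}{-8}\right)} = - \frac{236}{4472 + \left(- \frac{3}{32} + 3 \left(- \frac{1}{8}\right)\right)} = - \frac{236}{4472 - \frac{15}{32}} = - \frac{236}{\frac{143089}{32}} = \left(-236\right) \frac{32}{143089} = - \frac{7552}{143089} \approx -0.052778$)
$\frac{1}{\left(33 \cdot 14 + 43\right) + j} = \frac{1}{\left(33 \cdot 14 + 43\right) - \frac{7552}{143089}} = \frac{1}{\left(462 + 43\right) - \frac{7552}{143089}} = \frac{1}{505 - \frac{7552}{143089}} = \frac{1}{\frac{72252393}{143089}} = \frac{143089}{72252393}$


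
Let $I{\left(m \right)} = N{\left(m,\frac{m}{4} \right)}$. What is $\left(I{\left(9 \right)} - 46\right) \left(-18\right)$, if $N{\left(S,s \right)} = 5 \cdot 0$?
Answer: $828$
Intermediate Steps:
$N{\left(S,s \right)} = 0$
$I{\left(m \right)} = 0$
$\left(I{\left(9 \right)} - 46\right) \left(-18\right) = \left(0 - 46\right) \left(-18\right) = \left(-46\right) \left(-18\right) = 828$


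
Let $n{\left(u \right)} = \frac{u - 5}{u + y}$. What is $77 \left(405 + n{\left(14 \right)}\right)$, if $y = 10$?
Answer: $\frac{249711}{8} \approx 31214.0$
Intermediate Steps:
$n{\left(u \right)} = \frac{-5 + u}{10 + u}$ ($n{\left(u \right)} = \frac{u - 5}{u + 10} = \frac{-5 + u}{10 + u}$)
$77 \left(405 + n{\left(14 \right)}\right) = 77 \left(405 + \frac{-5 + 14}{10 + 14}\right) = 77 \left(405 + \frac{1}{24} \cdot 9\right) = 77 \left(405 + \frac{3}{8}\right) = 77 \cdot \frac{3243}{8} = \frac{249711}{8}$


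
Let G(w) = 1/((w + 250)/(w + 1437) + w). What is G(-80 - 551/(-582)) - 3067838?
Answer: -111375279498268744/36304159163 ≈ -3.0678e+6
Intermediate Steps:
G(w) = 1/(w + (250 + w)/(1437 + w)) (G(w) = 1/((250 + w)/(1437 + w) + w) = 1/(w + (250 + w)/(1437 + w)))
G(-80 - 551/(-582)) - 3067838 = (1437 + (-80 - 551/(-582)))/(250 + (-80 - 551/(-582))**2 + 1438*(-80 - 551/(-582))) - 3067838 = (1437 + (-80 - 551*(-1)/582))/(250 + (-80 - 551*(-1)/582)**2 + 1438*(-80 - 551*(-1)/582)) - 3067838 = (1437 + (-80 - 1*(-551/582)))/(250 + (-80 - 1*(-551/582))**2 + 1438*(-80 - 1*(-551/582))) - 3067838 = (1437 + (-80 + 551/582))/(250 + (-80 + 551/582)**2 + 1438*(-80 + 551/582)) - 3067838 = (1437 - 46009/582)/(250 + (-46009/582)**2 + 1438*(-46009/582)) - 3067838 = (790325/582)/(250 + 2116828081/338724 - 33080471/291) - 3067838 = (790325/582)/(-36304159163/338724) - 3067838 = -338724/36304159163*790325/582 - 3067838 = -459969150/36304159163 - 3067838 = -111375279498268744/36304159163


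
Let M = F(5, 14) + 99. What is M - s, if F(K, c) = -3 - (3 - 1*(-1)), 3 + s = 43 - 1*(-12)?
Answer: 40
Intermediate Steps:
s = 52 (s = -3 + (43 - 1*(-12)) = -3 + (43 + 12) = -3 + 55 = 52)
F(K, c) = -7 (F(K, c) = -3 - (3 + 1) = -3 - 1*4 = -3 - 4 = -7)
M = 92 (M = -7 + 99 = 92)
M - s = 92 - 1*52 = 92 - 52 = 40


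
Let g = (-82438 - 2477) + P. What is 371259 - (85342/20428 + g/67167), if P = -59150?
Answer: 254698517522995/686043738 ≈ 3.7126e+5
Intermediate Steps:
g = -144065 (g = (-82438 - 2477) - 59150 = -84915 - 59150 = -144065)
371259 - (85342/20428 + g/67167) = 371259 - (85342/20428 - 144065/67167) = 371259 - (85342*(1/20428) - 144065*1/67167) = 371259 - (42671/10214 - 144065/67167) = 371259 - 1*1394603147/686043738 = 371259 - 1394603147/686043738 = 254698517522995/686043738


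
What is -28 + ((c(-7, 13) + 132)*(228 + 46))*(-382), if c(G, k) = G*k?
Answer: -4291416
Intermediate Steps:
-28 + ((c(-7, 13) + 132)*(228 + 46))*(-382) = -28 + ((-7*13 + 132)*(228 + 46))*(-382) = -28 + ((-91 + 132)*274)*(-382) = -28 + (41*274)*(-382) = -28 + 11234*(-382) = -28 - 4291388 = -4291416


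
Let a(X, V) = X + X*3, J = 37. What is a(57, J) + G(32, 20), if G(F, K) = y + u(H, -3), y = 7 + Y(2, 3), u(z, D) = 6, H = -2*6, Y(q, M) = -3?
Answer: 238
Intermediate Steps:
H = -12
y = 4 (y = 7 - 3 = 4)
a(X, V) = 4*X (a(X, V) = X + 3*X = 4*X)
G(F, K) = 10 (G(F, K) = 4 + 6 = 10)
a(57, J) + G(32, 20) = 4*57 + 10 = 228 + 10 = 238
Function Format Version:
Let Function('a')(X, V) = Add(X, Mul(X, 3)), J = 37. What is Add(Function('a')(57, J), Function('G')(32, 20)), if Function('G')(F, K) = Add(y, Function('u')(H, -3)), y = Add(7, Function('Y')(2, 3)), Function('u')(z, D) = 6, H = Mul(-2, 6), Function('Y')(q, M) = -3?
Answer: 238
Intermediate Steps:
H = -12
y = 4 (y = Add(7, -3) = 4)
Function('a')(X, V) = Mul(4, X) (Function('a')(X, V) = Add(X, Mul(3, X)) = Mul(4, X))
Function('G')(F, K) = 10 (Function('G')(F, K) = Add(4, 6) = 10)
Add(Function('a')(57, J), Function('G')(32, 20)) = Add(Mul(4, 57), 10) = Add(228, 10) = 238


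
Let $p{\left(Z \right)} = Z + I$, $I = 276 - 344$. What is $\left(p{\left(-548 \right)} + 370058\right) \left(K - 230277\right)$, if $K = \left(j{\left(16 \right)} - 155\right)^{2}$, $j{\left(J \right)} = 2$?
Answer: $-76425727656$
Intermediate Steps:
$I = -68$ ($I = 276 - 344 = -68$)
$K = 23409$ ($K = \left(2 - 155\right)^{2} = \left(-153\right)^{2} = 23409$)
$p{\left(Z \right)} = -68 + Z$ ($p{\left(Z \right)} = Z - 68 = -68 + Z$)
$\left(p{\left(-548 \right)} + 370058\right) \left(K - 230277\right) = \left(\left(-68 - 548\right) + 370058\right) \left(23409 - 230277\right) = \left(-616 + 370058\right) \left(-206868\right) = 369442 \left(-206868\right) = -76425727656$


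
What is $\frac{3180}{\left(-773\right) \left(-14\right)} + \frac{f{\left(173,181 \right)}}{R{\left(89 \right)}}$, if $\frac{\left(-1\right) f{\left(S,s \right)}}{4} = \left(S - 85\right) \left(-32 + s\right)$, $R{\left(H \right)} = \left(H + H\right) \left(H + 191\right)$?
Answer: $- \frac{1826344}{2407895} \approx -0.75848$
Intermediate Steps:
$R{\left(H \right)} = 2 H \left(191 + H\right)$
$f{\left(S,s \right)} = - 4 \left(-85 + S\right) \left(-32 + s\right)$ ($f{\left(S,s \right)} = - 4 \left(S - 85\right) \left(-32 + s\right) = - 4 \left(-85 + S\right) \left(-32 + s\right)$)
$\frac{3180}{\left(-773\right) \left(-14\right)} + \frac{f{\left(173,181 \right)}}{R{\left(89 \right)}} = \frac{3180}{\left(-773\right) \left(-14\right)} + \frac{-10880 + 128 \cdot 173 + 340 \cdot 181 - 692 \cdot 181}{2 \cdot 89 \left(191 + 89\right)} = \frac{3180}{10822} + \frac{-10880 + 22144 + 61540 - 125252}{2 \cdot 89 \cdot 280} = 3180 \cdot \frac{1}{10822} - \frac{52448}{49840} = \frac{1590}{5411} - \frac{3278}{3115} = - \frac{1826344}{2407895}$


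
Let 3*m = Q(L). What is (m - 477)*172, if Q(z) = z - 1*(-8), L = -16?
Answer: -247508/3 ≈ -82503.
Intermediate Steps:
Q(z) = 8 + z (Q(z) = z + 8 = 8 + z)
m = -8/3 (m = (8 - 16)/3 = (⅓)*(-8) = -8/3 ≈ -2.6667)
(m - 477)*172 = (-8/3 - 477)*172 = -1439/3*172 = -247508/3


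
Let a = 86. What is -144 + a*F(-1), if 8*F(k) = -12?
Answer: -273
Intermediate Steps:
F(k) = -3/2 (F(k) = (⅛)*(-12) = -3/2)
-144 + a*F(-1) = -144 + 86*(-3/2) = -144 - 129 = -273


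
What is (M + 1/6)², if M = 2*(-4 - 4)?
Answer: 9025/36 ≈ 250.69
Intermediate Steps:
M = -16 (M = 2*(-8) = -16)
(M + 1/6)² = (-16 + 1/6)² = (-16 + ⅙)² = (-95/6)² = 9025/36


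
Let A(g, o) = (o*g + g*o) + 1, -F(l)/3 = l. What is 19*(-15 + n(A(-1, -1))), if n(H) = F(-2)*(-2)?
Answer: -513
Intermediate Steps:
F(l) = -3*l
A(g, o) = 1 + 2*g*o (A(g, o) = (g*o + g*o) + 1 = 2*g*o + 1 = 1 + 2*g*o)
n(H) = -12 (n(H) = -3*(-2)*(-2) = 6*(-2) = -12)
19*(-15 + n(A(-1, -1))) = 19*(-15 - 12) = 19*(-27) = -513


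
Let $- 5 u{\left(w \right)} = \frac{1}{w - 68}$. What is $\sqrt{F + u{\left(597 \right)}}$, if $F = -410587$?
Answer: $\frac{2 i \sqrt{1357503270}}{115} \approx 640.77 i$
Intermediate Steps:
$u{\left(w \right)} = - \frac{1}{5 \left(-68 + w\right)}$ ($u{\left(w \right)} = - \frac{1}{5 \left(w - 68\right)} = - \frac{1}{5 \left(-68 + w\right)}$)
$\sqrt{F + u{\left(597 \right)}} = \sqrt{-410587 - \frac{1}{-340 + 5 \cdot 597}} = \sqrt{-410587 - \frac{1}{-340 + 2985}} = \sqrt{-410587 - \frac{1}{2645}} = \sqrt{- \frac{1086002616}{2645}} = \frac{2 i \sqrt{1357503270}}{115}$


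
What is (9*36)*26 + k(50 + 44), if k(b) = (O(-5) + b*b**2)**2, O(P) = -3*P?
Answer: 689894707225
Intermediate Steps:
k(b) = (15 + b**3)**2 (k(b) = (-3*(-5) + b*b**2)**2 = (15 + b**3)**2)
(9*36)*26 + k(50 + 44) = (9*36)*26 + (15 + (50 + 44)**3)**2 = 324*26 + (15 + 94**3)**2 = 8424 + (15 + 830584)**2 = 8424 + 830599**2 = 8424 + 689894698801 = 689894707225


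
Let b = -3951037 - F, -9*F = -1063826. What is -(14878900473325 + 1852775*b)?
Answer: -66055630843700/9 ≈ -7.3395e+12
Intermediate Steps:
F = 1063826/9 (F = -1/9*(-1063826) = 1063826/9 ≈ 1.1820e+5)
b = -36623159/9 (b = -3951037 - 1*1063826/9 = -3951037 - 1063826/9 = -36623159/9 ≈ -4.0692e+6)
-(14878900473325 + 1852775*b) = -1852775/(1/(8030603 - 36623159/9)) = -1852775/(1/(35652268/9)) = -1852775/9/35652268 = -1852775*35652268/9 = -66055630843700/9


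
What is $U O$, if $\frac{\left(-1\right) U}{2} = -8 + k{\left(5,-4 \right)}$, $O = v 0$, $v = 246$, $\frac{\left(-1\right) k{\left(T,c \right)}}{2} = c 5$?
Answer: $0$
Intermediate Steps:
$k{\left(T,c \right)} = - 10 c$ ($k{\left(T,c \right)} = - 2 c 5 = - 2 \cdot 5 c = - 10 c$)
$O = 0$ ($O = 246 \cdot 0 = 0$)
$U = -64$ ($U = - 2 \left(-8 - -40\right) = - 2 \left(-8 + 40\right) = \left(-2\right) 32 = -64$)
$U O = \left(-64\right) 0 = 0$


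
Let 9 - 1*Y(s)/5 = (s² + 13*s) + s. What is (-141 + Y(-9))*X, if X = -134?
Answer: -17286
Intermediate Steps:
Y(s) = 45 - 70*s - 5*s² (Y(s) = 45 - 5*((s² + 13*s) + s) = 45 - 5*(s² + 14*s) = 45 + (-70*s - 5*s²) = 45 - 70*s - 5*s²)
(-141 + Y(-9))*X = (-141 + (45 - 70*(-9) - 5*(-9)²))*(-134) = (-141 + (45 + 630 - 5*81))*(-134) = (-141 + (45 + 630 - 405))*(-134) = (-141 + 270)*(-134) = 129*(-134) = -17286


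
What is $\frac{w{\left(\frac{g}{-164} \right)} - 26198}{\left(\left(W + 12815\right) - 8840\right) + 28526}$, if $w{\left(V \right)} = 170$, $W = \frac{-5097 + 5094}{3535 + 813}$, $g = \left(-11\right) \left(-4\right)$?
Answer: $- \frac{113169744}{141314345} \approx -0.80084$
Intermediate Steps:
$g = 44$
$W = - \frac{3}{4348} \approx -0.00068997$
$\frac{w{\left(\frac{g}{-164} \right)} - 26198}{\left(\left(W + 12815\right) - 8840\right) + 28526} = \frac{170 - 26198}{\left(\left(- \frac{3}{4348} + 12815\right) - 8840\right) + 28526} = - \frac{26028}{\left(\frac{55719617}{4348} - 8840\right) + 28526} = - \frac{26028}{\frac{17283297}{4348} + 28526} = - \frac{26028}{\frac{141314345}{4348}} = \left(-26028\right) \frac{4348}{141314345} = - \frac{113169744}{141314345}$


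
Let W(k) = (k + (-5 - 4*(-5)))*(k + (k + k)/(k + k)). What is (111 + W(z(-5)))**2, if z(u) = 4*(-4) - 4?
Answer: 42436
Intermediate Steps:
z(u) = -20 (z(u) = -16 - 4 = -20)
W(k) = (1 + k)*(15 + k) (W(k) = (k + (-5 + 20))*(k + (2*k)/((2*k))) = (k + 15)*(k + (2*k)*(1/(2*k))) = (15 + k)*(k + 1) = (15 + k)*(1 + k) = (1 + k)*(15 + k))
(111 + W(z(-5)))**2 = (111 + (15 + (-20)**2 + 16*(-20)))**2 = (111 + (15 + 400 - 320))**2 = (111 + 95)**2 = 206**2 = 42436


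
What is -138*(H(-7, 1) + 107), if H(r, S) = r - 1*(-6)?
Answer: -14628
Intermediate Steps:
H(r, S) = 6 + r (H(r, S) = r + 6 = 6 + r)
-138*(H(-7, 1) + 107) = -138*((6 - 7) + 107) = -138*(-1 + 107) = -138*106 = -14628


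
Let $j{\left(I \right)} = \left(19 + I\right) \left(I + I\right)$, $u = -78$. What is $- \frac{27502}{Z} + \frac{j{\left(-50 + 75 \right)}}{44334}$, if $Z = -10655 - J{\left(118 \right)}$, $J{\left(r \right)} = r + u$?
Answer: $\frac{207133778}{79025355} \approx 2.6211$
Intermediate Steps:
$J{\left(r \right)} = -78 + r$ ($J{\left(r \right)} = r - 78 = -78 + r$)
$j{\left(I \right)} = 2 I \left(19 + I\right)$ ($j{\left(I \right)} = \left(19 + I\right) 2 I = 2 I \left(19 + I\right)$)
$Z = -10695$ ($Z = -10655 - \left(-78 + 118\right) = -10655 - 40 = -10695$)
$- \frac{27502}{Z} + \frac{j{\left(-50 + 75 \right)}}{44334} = - \frac{27502}{-10695} + \frac{2 \left(-50 + 75\right) \left(19 + \left(-50 + 75\right)\right)}{44334} = \left(-27502\right) \left(- \frac{1}{10695}\right) + 2 \cdot 25 \left(19 + 25\right) \frac{1}{44334} = \frac{27502}{10695} + 2 \cdot 25 \cdot 44 \cdot \frac{1}{44334} = \frac{27502}{10695} + 2200 \cdot \frac{1}{44334} = \frac{27502}{10695} + \frac{1100}{22167} = \frac{207133778}{79025355}$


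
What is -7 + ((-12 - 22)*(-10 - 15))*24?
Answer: 20393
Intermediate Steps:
-7 + ((-12 - 22)*(-10 - 15))*24 = -7 - 34*(-25)*24 = -7 + 850*24 = -7 + 20400 = 20393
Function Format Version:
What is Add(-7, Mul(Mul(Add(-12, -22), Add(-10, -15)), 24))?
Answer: 20393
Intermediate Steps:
Add(-7, Mul(Mul(Add(-12, -22), Add(-10, -15)), 24)) = Add(-7, Mul(Mul(-34, -25), 24)) = Add(-7, Mul(850, 24)) = Add(-7, 20400) = 20393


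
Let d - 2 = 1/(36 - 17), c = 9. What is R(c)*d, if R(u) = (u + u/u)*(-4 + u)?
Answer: 1950/19 ≈ 102.63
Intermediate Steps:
d = 39/19 (d = 2 + 1/(36 - 17) = 2 + 1/19 = 39/19 ≈ 2.0526)
R(u) = (1 + u)*(-4 + u) (R(u) = (u + 1)*(-4 + u) = (1 + u)*(-4 + u))
R(c)*d = (-4 + 9² - 3*9)*(39/19) = (-4 + 81 - 27)*(39/19) = 50*(39/19) = 1950/19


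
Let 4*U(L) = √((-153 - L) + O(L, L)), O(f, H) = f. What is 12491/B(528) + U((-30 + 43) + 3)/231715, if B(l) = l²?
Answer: 12491/278784 + 3*I*√17/926860 ≈ 0.044805 + 1.3345e-5*I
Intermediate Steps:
U(L) = 3*I*√17/4 (U(L) = √((-153 - L) + L)/4 = √(-153)/4 = (3*I*√17)/4 = 3*I*√17/4)
12491/B(528) + U((-30 + 43) + 3)/231715 = 12491/(528²) + (3*I*√17/4)/231715 = 12491/278784 + (3*I*√17/4)*(1/231715) = 12491*(1/278784) + 3*I*√17/926860 = 12491/278784 + 3*I*√17/926860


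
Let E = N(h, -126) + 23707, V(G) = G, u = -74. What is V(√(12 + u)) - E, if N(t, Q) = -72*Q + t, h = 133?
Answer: -32912 + I*√62 ≈ -32912.0 + 7.874*I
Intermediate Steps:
N(t, Q) = t - 72*Q
E = 32912 (E = (133 - 72*(-126)) + 23707 = (133 + 9072) + 23707 = 9205 + 23707 = 32912)
V(√(12 + u)) - E = √(12 - 74) - 1*32912 = √(-62) - 32912 = I*√62 - 32912 = -32912 + I*√62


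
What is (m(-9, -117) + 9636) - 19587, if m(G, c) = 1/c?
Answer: -1164268/117 ≈ -9951.0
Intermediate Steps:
(m(-9, -117) + 9636) - 19587 = (1/(-117) + 9636) - 19587 = (-1/117 + 9636) - 19587 = 1127411/117 - 19587 = -1164268/117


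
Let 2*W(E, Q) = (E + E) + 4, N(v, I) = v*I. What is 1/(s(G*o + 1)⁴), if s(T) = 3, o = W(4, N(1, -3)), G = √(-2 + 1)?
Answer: 1/81 ≈ 0.012346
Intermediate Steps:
N(v, I) = I*v
W(E, Q) = 2 + E (W(E, Q) = ((E + E) + 4)/2 = (2*E + 4)/2 = (4 + 2*E)/2 = 2 + E)
G = I (G = √(-1) = I ≈ 1.0*I)
o = 6 (o = 2 + 4 = 6)
1/(s(G*o + 1)⁴) = 1/(3⁴) = 1/81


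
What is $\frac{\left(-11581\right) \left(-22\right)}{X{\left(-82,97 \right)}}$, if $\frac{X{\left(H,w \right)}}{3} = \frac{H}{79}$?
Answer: $- \frac{10063889}{123} \approx -81820.0$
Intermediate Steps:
$X{\left(H,w \right)} = \frac{3 H}{79}$ ($X{\left(H,w \right)} = 3 \frac{H}{79} = \frac{3 H}{79}$)
$\frac{\left(-11581\right) \left(-22\right)}{X{\left(-82,97 \right)}} = \frac{\left(-11581\right) \left(-22\right)}{\frac{3}{79} \left(-82\right)} = \frac{254782}{- \frac{246}{79}} = 254782 \left(- \frac{79}{246}\right) = - \frac{10063889}{123}$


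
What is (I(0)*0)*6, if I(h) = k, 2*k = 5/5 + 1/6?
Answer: 0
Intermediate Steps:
k = 7/12 (k = (5/5 + 1/6)/2 = (5*(⅕) + 1*(⅙))/2 = (1 + ⅙)/2 = (½)*(7/6) = 7/12 ≈ 0.58333)
I(h) = 7/12
(I(0)*0)*6 = ((7/12)*0)*6 = 0*6 = 0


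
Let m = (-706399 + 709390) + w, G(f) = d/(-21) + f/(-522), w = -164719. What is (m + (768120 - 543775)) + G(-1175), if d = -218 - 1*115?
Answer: 228868685/3654 ≈ 62635.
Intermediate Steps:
d = -333 (d = -218 - 115 = -333)
G(f) = 111/7 - f/522 (G(f) = -333/(-21) + f/(-522) = -333*(-1/21) + f*(-1/522) = 111/7 - f/522)
m = -161728 (m = (-706399 + 709390) - 164719 = 2991 - 164719 = -161728)
(m + (768120 - 543775)) + G(-1175) = (-161728 + (768120 - 543775)) + (111/7 - 1/522*(-1175)) = (-161728 + 224345) + (111/7 + 1175/522) = 62617 + 66167/3654 = 228868685/3654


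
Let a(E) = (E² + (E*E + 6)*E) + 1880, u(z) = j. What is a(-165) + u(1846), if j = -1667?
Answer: -4465677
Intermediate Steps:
u(z) = -1667
a(E) = 1880 + E² + E*(6 + E²) (a(E) = (E² + (E² + 6)*E) + 1880 = (E² + (6 + E²)*E) + 1880 = (E² + E*(6 + E²)) + 1880 = 1880 + E² + E*(6 + E²))
a(-165) + u(1846) = (1880 + (-165)² + (-165)³ + 6*(-165)) - 1667 = (1880 + 27225 - 4492125 - 990) - 1667 = -4464010 - 1667 = -4465677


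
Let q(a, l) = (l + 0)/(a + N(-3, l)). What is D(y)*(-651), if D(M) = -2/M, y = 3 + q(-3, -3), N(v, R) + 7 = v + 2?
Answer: 2387/6 ≈ 397.83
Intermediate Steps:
N(v, R) = -5 + v (N(v, R) = -7 + (v + 2) = -7 + (2 + v) = -5 + v)
q(a, l) = l/(-8 + a) (q(a, l) = (l + 0)/(a + (-5 - 3)) = l/(a - 8) = l/(-8 + a))
y = 36/11 (y = 3 - 3/(-8 - 3) = 3 - 3/(-11) = 3 - 3*(-1/11) = 3 + 3/11 = 36/11 ≈ 3.2727)
D(y)*(-651) = -2/36/11*(-651) = -2*11/36*(-651) = -11/18*(-651) = 2387/6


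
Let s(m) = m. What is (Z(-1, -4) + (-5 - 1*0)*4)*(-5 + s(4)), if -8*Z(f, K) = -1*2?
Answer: 79/4 ≈ 19.750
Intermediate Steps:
Z(f, K) = ¼ (Z(f, K) = -(-1)*2/8 = -⅛*(-2) = ¼)
(Z(-1, -4) + (-5 - 1*0)*4)*(-5 + s(4)) = (¼ + (-5 - 1*0)*4)*(-5 + 4) = (¼ + (-5 + 0)*4)*(-1) = (¼ - 5*4)*(-1) = (¼ - 20)*(-1) = -79/4*(-1) = 79/4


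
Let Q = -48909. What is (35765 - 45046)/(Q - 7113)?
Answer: 9281/56022 ≈ 0.16567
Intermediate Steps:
(35765 - 45046)/(Q - 7113) = (35765 - 45046)/(-48909 - 7113) = -9281/(-56022) = -9281*(-1/56022) = 9281/56022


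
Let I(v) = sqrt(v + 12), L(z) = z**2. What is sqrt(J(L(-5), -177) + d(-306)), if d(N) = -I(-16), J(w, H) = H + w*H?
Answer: sqrt(-4602 - 2*I) ≈ 0.015 - 67.838*I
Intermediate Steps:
J(w, H) = H + H*w
I(v) = sqrt(12 + v)
d(N) = -2*I (d(N) = -sqrt(12 - 16) = -sqrt(-4) = -2*I)
sqrt(J(L(-5), -177) + d(-306)) = sqrt(-177*(1 + (-5)**2) - 2*I) = sqrt(-177*(1 + 25) - 2*I) = sqrt(-177*26 - 2*I) = sqrt(-4602 - 2*I)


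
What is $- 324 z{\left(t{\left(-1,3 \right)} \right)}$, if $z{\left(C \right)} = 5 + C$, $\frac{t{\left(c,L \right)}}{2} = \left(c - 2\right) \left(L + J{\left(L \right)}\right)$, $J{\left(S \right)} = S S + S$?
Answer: $27540$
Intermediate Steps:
$J{\left(S \right)} = S + S^{2}$ ($J{\left(S \right)} = S^{2} + S = S + S^{2}$)
$t{\left(c,L \right)} = 2 \left(-2 + c\right) \left(L + L \left(1 + L\right)\right)$ ($t{\left(c,L \right)} = 2 \left(c - 2\right) \left(L + L \left(1 + L\right)\right) = 2 \left(-2 + c\right) \left(L + L \left(1 + L\right)\right)$)
$- 324 z{\left(t{\left(-1,3 \right)} \right)} = - 324 \left(5 + 2 \cdot 3 \left(-4 - 1 - 6 - \left(1 + 3\right)\right)\right) = - 324 \left(5 + 2 \cdot 3 \left(-4 - 1 - 6 - 4\right)\right) = - 324 \left(5 + 2 \cdot 3 \left(-15\right)\right) = - 324 \left(5 - 90\right) = \left(-324\right) \left(-85\right) = 27540$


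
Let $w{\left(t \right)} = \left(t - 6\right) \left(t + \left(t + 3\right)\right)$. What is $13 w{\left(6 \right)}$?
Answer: $0$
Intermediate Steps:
$w{\left(t \right)} = \left(-6 + t\right) \left(3 + 2 t\right)$ ($w{\left(t \right)} = \left(-6 + t\right) \left(t + \left(3 + t\right)\right) = \left(-6 + t\right) \left(3 + 2 t\right)$)
$13 w{\left(6 \right)} = 13 \left(-18 - 54 + 2 \cdot 6^{2}\right) = 13 \left(-18 - 54 + 2 \cdot 36\right) = 13 \left(-18 - 54 + 72\right) = 13 \cdot 0 = 0$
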